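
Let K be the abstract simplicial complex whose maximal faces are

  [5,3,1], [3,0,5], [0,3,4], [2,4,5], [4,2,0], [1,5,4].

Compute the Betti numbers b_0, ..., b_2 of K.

b_0 = 1, b_1 = 1, b_2 = 0.

Take the total order 0 < 1 < 2 < 3 < 4 < 5 on the vertex set. Then K (dimension 2) consists of the simplices:

  0-simplices (6): [0], [1], [2], [3], [4], [5]
  1-simplices (12): [0,2], [0,3], [0,4], [0,5], [1,3], [1,4], [1,5], [2,4], [2,5], [3,4], [3,5], [4,5]
  2-simplices (6): [0,2,4], [0,3,4], [0,3,5], [1,3,5], [1,4,5], [2,4,5]

giving chain groups C_0 ≅ Z^6, C_1 ≅ Z^12, C_2 ≅ Z^6.

Boundary ∂_1: C_1 → C_0 sends each edge [p,q] (with p < q) to q − p.
This gives a 6×12 integer matrix of rank 5; reducing to Smith normal form yields diagonal entries (1,1,1,1,1).

Boundary ∂_2: C_2 → C_1 acts by ∂[p,q,r] = [q,r] − [p,r] + [p,q]. For instance
  ∂[0,3,5] = [3,5] − [0,5] + [0,3],
  ∂[1,4,5] = [4,5] − [1,5] + [1,4].
The 12×6 boundary matrix has rank 6 and Smith normal form diag(1,1,1,1,1,1).

Reading off H_k = ker ∂_k / im ∂_{k+1}:

  H_0: rank C_0 − rank ∂_1 = 6 − 5 = 1, and the invariant factors of ∂_1 are all 1, so H_0 ≅ Z.
  H_1: rank ker ∂_1 − rank ∂_2 = (12 − 5) − 6 = 1, and the invariant factors of ∂_2 are all 1, so H_1 ≅ Z.
  H_2: rank ker ∂_2 − rank ∂_3 = (6 − 6) − 0 = 0, and there is no ∂_3, so H_2 ≅ 0.

As a check, the Euler characteristic is 6 − 12 + 6 = 0, which agrees with 1 − 1 + 0 = 0.

Hence the Betti numbers are b_0 = 1, b_1 = 1, b_2 = 0.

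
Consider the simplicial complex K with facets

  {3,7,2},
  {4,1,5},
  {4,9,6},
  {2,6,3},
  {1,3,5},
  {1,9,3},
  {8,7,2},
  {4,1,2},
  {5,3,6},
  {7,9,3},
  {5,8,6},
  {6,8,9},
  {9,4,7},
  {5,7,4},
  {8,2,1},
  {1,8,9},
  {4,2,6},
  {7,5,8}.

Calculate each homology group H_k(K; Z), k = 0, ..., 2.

H_0 = Z,  H_1 = Z^2,  H_2 = Z.

Take the total order 1 < 2 < 3 < 4 < 5 < 6 < 7 < 8 < 9 on the vertex set. Then K (dimension 2) consists of the simplices:

  0-simplices (9): [1], [2], [3], [4], [5], [6], [7], [8], [9]
  1-simplices (27): (27 of them)
  2-simplices (18): [1,2,4], [1,2,8], [1,3,5], [1,3,9], [1,4,5], [1,8,9], [2,3,6], [2,3,7], [2,4,6], [2,7,8], [3,5,6], [3,7,9], [4,5,7], [4,6,9], [4,7,9], [5,6,8], [5,7,8], [6,8,9]

giving chain groups C_0 ≅ Z^9, C_1 ≅ Z^27, C_2 ≅ Z^18.

The boundary map ∂_1: C_1 → C_0 is given by ∂[p,q] = [q] − [p].
The resulting 9×27 matrix has rank 8, and its Smith normal form has invariant factors (1,1,1,1,1,1,1,1).

Boundary ∂_2: C_2 → C_1 acts by ∂[p,q,r] = [q,r] − [p,r] + [p,q]. For instance
  ∂[3,7,9] = [7,9] − [3,9] + [3,7],
  ∂[1,4,5] = [4,5] − [1,5] + [1,4].
As a 27×18 matrix over Z this has rank 17, with invariant factors (1,1,1,1,1,1,1,1,1,1,1,1,1,1,1,1,1).

From H_k ≅ ker(∂_k) / im(∂_{k+1}) we obtain:

  H_0: rank C_0 − rank ∂_1 = 9 − 8 = 1, and the invariant factors of ∂_1 are all 1, so H_0 ≅ Z.
  H_1: rank ker ∂_1 − rank ∂_2 = (27 − 8) − 17 = 2, and the invariant factors of ∂_2 are all 1, so H_1 ≅ Z^2.
  H_2: rank ker ∂_2 − rank ∂_3 = (18 − 17) − 0 = 1, and there is no ∂_3, so H_2 ≅ Z.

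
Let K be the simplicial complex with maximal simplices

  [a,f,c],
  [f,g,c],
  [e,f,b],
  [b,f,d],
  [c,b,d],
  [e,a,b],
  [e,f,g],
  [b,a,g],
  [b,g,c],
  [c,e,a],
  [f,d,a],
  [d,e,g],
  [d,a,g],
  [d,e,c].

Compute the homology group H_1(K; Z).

We work with the vertex ordering a < b < c < d < e < f < g. The simplices of K, each written with vertices in increasing order, are:

  0-simplices (7): a, b, c, d, e, f, g
  1-simplices (21): ab, ac, ad, ae, af, ag, bc, bd, be, bf, bg, cd, ce, cf, cg, de, df, dg, ef, eg, fg
  2-simplices (14): abe, abg, ace, acf, adf, adg, bcd, bcg, bdf, bef, cde, cfg, deg, efg

giving chain groups C_0 ≅ Z^7, C_1 ≅ Z^21, C_2 ≅ Z^14.

The boundary map ∂_1: C_1 → C_0 is given by ∂[p,q] = [q] − [p].
The resulting 7×21 matrix has rank 6, and its Smith normal form has invariant factors (1,1,1,1,1,1).

∂_2: C_2 → C_1 sends each 2-simplex [p,q,r] to [q,r] − [p,r] + [p,q]. For instance
  ∂ace = ce − ae + ac,
  ∂deg = eg − dg + de.
The 21×14 boundary matrix has rank 13 and Smith normal form diag(1,1,1,1,1,1,1,1,1,1,1,1,1).

Reading off H_k = ker ∂_k / im ∂_{k+1}:

  H_1: rank ker ∂_1 − rank ∂_2 = (21 − 6) − 13 = 2, and the invariant factors of ∂_2 are all 1, so H_1 = Z^2.

H_1 = Z^2.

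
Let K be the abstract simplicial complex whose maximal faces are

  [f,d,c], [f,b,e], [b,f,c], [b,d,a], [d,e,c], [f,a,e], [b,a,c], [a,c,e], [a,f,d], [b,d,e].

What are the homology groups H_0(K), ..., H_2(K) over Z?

H_0 ≅ Z,  H_1 ≅ Z_2,  H_2 = 0.

Order the vertices as a < b < c < d < e < f. Listing each simplex with vertices in this order, K has dimension 2 with simplices:

  0-simplices (6): a, b, c, d, e, f
  1-simplices (15): ab, ac, ad, ae, af, bc, bd, be, bf, cd, ce, cf, de, df, ef
  2-simplices (10): abc, abd, ace, adf, aef, bcf, bde, bef, cde, cdf

Hence C_0 ≅ Z^6, C_1 ≅ Z^15, C_2 ≅ Z^10.

Boundary ∂_1: C_1 → C_0 sends each edge [p,q] (with p < q) to q − p. For instance
  ∂af = f − a.
This gives a 6×15 integer matrix of rank 5; reducing to Smith normal form yields diagonal entries (1,1,1,1,1).

The boundary map ∂_2: C_2 → C_1 acts by ∂[p,q,r] = [q,r] − [p,r] + [p,q]. For instance
  ∂bde = de − be + bd,
  ∂abd = bd − ad + ab.
The resulting 15×10 matrix has rank 10, and its Smith normal form has invariant factors (1,1,1,1,1,1,1,1,1,2).

Now H_k = ker ∂_k / im ∂_{k+1}, so:

  H_0: rank C_0 − rank ∂_1 = 6 − 5 = 1, and the invariant factors of ∂_1 are all 1, so H_0 = Z.
  H_1: rank ker ∂_1 − rank ∂_2 = (15 − 5) − 10 = 0, and ∂_2 has invariant factor 2 > 1, so H_1 = Z_2.
  H_2: rank ker ∂_2 − rank ∂_3 = (10 − 10) − 0 = 0, and there is no ∂_3, so H_2 = 0.

As a check, the Euler characteristic is 6 − 15 + 10 = 1, which agrees with 1 − 0 + 0 = 1.
(K is a triangulation of the real projective plane RP^2.)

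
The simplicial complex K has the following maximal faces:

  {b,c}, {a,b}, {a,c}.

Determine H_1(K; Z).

Take the total order a < b < c on the vertex set. Then K (dimension 1) consists of the simplices:

  0-simplices (3): a, b, c
  1-simplices (3): ab, ac, bc

so the chain groups are C_0 ≅ Z^3, C_1 ≅ Z^3.

The boundary map ∂_1: C_1 → C_0 sends each edge [p,q] (with p < q) to q − p.
This gives a 3×3 integer matrix of rank 2; reducing to Smith normal form yields diagonal entries (1,1).

Reading off H_k = ker ∂_k / im ∂_{k+1}:

  H_1: rank ker ∂_1 − rank ∂_2 = (3 − 2) − 0 = 1, and there is no ∂_2, so H_1 ≅ Z.

H_1 ≅ Z.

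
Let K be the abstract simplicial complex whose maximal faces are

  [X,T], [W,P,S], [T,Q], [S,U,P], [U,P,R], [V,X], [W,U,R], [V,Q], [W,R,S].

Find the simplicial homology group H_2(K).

We work with the vertex ordering P < Q < R < S < T < U < V < W < X. The simplices of K, each written with vertices in increasing order, are:

  0-simplices (9): P, Q, R, S, T, U, V, W, X
  1-simplices (14): PR, PS, PU, PW, QT, QV, RS, RU, RW, SU, SW, TX, UW, VX
  2-simplices (5): PRU, PSU, PSW, RSW, RUW

giving chain groups C_0 ≅ Z^9, C_1 ≅ Z^14, C_2 ≅ Z^5.

The boundary map ∂_1: C_1 → C_0 sends each edge [p,q] (with p < q) to q − p.
The resulting 9×14 matrix has rank 7, and its Smith normal form has invariant factors (1,1,1,1,1,1,1).

The boundary map ∂_2: C_2 → C_1 sends each 2-simplex [p,q,r] to [q,r] − [p,r] + [p,q]. For instance
  ∂RUW = UW − RW + RU,
  ∂PRU = RU − PU + PR.
The resulting 14×5 matrix has rank 5, and its Smith normal form has invariant factors (1,1,1,1,1).

From H_k ≅ ker(∂_k) / im(∂_{k+1}) we obtain:

  H_2: rank ker ∂_2 − rank ∂_3 = (5 − 5) − 0 = 0, and there is no ∂_3, so H_2 ≅ 0.

H_2 = 0.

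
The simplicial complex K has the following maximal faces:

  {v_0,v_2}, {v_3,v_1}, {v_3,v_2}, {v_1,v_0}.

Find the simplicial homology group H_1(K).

H_1 = Z.

Order the vertices as v_0 < v_1 < v_2 < v_3. Listing each simplex with vertices in this order, K has dimension 1 with simplices:

  0-simplices (4): [v_0], [v_1], [v_2], [v_3]
  1-simplices (4): [v_0,v_1], [v_0,v_2], [v_1,v_3], [v_2,v_3]

Hence C_0 ≅ Z^4, C_1 ≅ Z^4.

∂_1: C_1 → C_0 is given by ∂[p,q] = [q] − [p].
The resulting 4×4 matrix has rank 3, and its Smith normal form has invariant factors (1,1,1).

Now H_k = ker ∂_k / im ∂_{k+1}, so:

  H_1: rank ker ∂_1 − rank ∂_2 = (4 − 3) − 0 = 1, and there is no ∂_2, so H_1 ≅ Z.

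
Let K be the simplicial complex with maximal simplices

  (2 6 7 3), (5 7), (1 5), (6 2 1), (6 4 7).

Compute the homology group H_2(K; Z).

H_2 = 0.

Fix the vertex order 1 < 2 < 3 < 4 < 5 < 6 < 7 and write every simplex with vertices in increasing order. Then dim K = 3 and the simplices of K are:

  0-simplices (7): [1], [2], [3], [4], [5], [6], [7]
  1-simplices (12): [1,2], [1,5], [1,6], [2,3], [2,6], [2,7], [3,6], [3,7], [4,6], [4,7], [5,7], [6,7]
  2-simplices (6): [1,2,6], [2,3,6], [2,3,7], [2,6,7], [3,6,7], [4,6,7]
  3-simplices (1): [2,3,6,7]

so the chain groups are C_0 ≅ Z^7, C_1 ≅ Z^12, C_2 ≅ Z^6, C_3 ≅ Z^1.

Boundary ∂_1: C_1 → C_0 is given by ∂[p,q] = [q] − [p]. For instance
  ∂[4,6] = [6] − [4].
The resulting 7×12 matrix has rank 6, and its Smith normal form has invariant factors (1,1,1,1,1,1).

∂_2: C_2 → C_1 acts by ∂[p,q,r] = [q,r] − [p,r] + [p,q]. For instance
  ∂[2,6,7] = [6,7] − [2,7] + [2,6],
  ∂[4,6,7] = [6,7] − [4,7] + [4,6].
As a 12×6 matrix over Z this has rank 5, with invariant factors (1,1,1,1,1).

Boundary ∂_3: C_3 → C_2 sends each 3-simplex σ to the alternating sum Σ_i (−1)^i (σ with its i-th vertex removed). For instance
  ∂[2,3,6,7] = [3,6,7] − [2,6,7] + [2,3,7] − [2,3,6].
As a 6×1 matrix over Z this has rank 1, with invariant factors (1).

Reading off H_k = ker ∂_k / im ∂_{k+1}:

  H_2: rank ker ∂_2 − rank ∂_3 = (6 − 5) − 1 = 0, and the invariant factors of ∂_3 are all 1, so H_2 = 0.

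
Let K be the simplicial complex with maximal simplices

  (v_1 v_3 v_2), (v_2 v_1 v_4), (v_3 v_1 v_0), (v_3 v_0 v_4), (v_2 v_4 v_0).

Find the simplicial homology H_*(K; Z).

H_0 ≅ Z,  H_1 ≅ Z,  H_2 = 0.

We work with the vertex ordering v_0 < v_1 < v_2 < v_3 < v_4. The simplices of K, each written with vertices in increasing order, are:

  0-simplices (5): [v_0], [v_1], [v_2], [v_3], [v_4]
  1-simplices (10): [v_0,v_1], [v_0,v_2], [v_0,v_3], [v_0,v_4], [v_1,v_2], [v_1,v_3], [v_1,v_4], [v_2,v_3], [v_2,v_4], [v_3,v_4]
  2-simplices (5): [v_0,v_1,v_3], [v_0,v_2,v_4], [v_0,v_3,v_4], [v_1,v_2,v_3], [v_1,v_2,v_4]

Hence C_0 ≅ Z^5, C_1 ≅ Z^10, C_2 ≅ Z^5.

Boundary ∂_1: C_1 → C_0 maps an edge to its endpoints' difference, ∂[p,q] = q − p. For instance
  ∂[v_1,v_4] = [v_4] − [v_1].
The 5×10 boundary matrix has rank 4 and Smith normal form diag(1,1,1,1).

Boundary ∂_2: C_2 → C_1 sends each 2-simplex [p,q,r] to [q,r] − [p,r] + [p,q]. For instance
  ∂[v_1,v_2,v_3] = [v_2,v_3] − [v_1,v_3] + [v_1,v_2],
  ∂[v_0,v_3,v_4] = [v_3,v_4] − [v_0,v_4] + [v_0,v_3].
The resulting 10×5 matrix has rank 5, and its Smith normal form has invariant factors (1,1,1,1,1).

Reading off H_k = ker ∂_k / im ∂_{k+1}:

  H_0: rank C_0 − rank ∂_1 = 5 − 4 = 1, and the invariant factors of ∂_1 are all 1, so H_0 ≅ Z.
  H_1: rank ker ∂_1 − rank ∂_2 = (10 − 4) − 5 = 1, and the invariant factors of ∂_2 are all 1, so H_1 ≅ Z.
  H_2: rank ker ∂_2 − rank ∂_3 = (5 − 5) − 0 = 0, and there is no ∂_3, so H_2 ≅ 0.

As a check, the Euler characteristic is 5 − 10 + 5 = 0, which agrees with 1 − 1 + 0 = 0.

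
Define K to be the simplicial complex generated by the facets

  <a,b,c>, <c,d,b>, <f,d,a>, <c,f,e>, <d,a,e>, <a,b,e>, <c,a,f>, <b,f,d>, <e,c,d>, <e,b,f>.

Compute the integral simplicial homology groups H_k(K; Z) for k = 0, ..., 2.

H_0 ≅ Z,  H_1 ≅ Z_2,  H_2 = 0.

Fix the vertex order a < b < c < d < e < f and write every simplex with vertices in increasing order. Then dim K = 2 and the simplices of K are:

  0-simplices (6): a, b, c, d, e, f
  1-simplices (15): ab, ac, ad, ae, af, bc, bd, be, bf, cd, ce, cf, de, df, ef
  2-simplices (10): abc, abe, acf, ade, adf, bcd, bdf, bef, cde, cef

giving chain groups C_0 ≅ Z^6, C_1 ≅ Z^15, C_2 ≅ Z^10.

∂_1: C_1 → C_0 is given by ∂[p,q] = [q] − [p]. For instance
  ∂ae = e − a.
The resulting 6×15 matrix has rank 5, and its Smith normal form has invariant factors (1,1,1,1,1).

The boundary map ∂_2: C_2 → C_1 maps a triangle to the signed sum of its edges. For instance
  ∂cde = de − ce + cd,
  ∂bef = ef − bf + be.
The 15×10 boundary matrix has rank 10 and Smith normal form diag(1,1,1,1,1,1,1,1,1,2).

Computing H_k = (kernel of ∂_k) / (image of ∂_{k+1}):

  H_0: rank C_0 − rank ∂_1 = 6 − 5 = 1, and the invariant factors of ∂_1 are all 1, so H_0 = Z.
  H_1: rank ker ∂_1 − rank ∂_2 = (15 − 5) − 10 = 0, and ∂_2 has invariant factor 2 > 1, so H_1 = Z_2.
  H_2: rank ker ∂_2 − rank ∂_3 = (10 − 10) − 0 = 0, and there is no ∂_3, so H_2 = 0.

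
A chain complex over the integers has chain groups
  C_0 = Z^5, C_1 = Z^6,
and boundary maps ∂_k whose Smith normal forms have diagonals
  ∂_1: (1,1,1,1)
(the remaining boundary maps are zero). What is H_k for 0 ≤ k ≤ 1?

H_0 ≅ Z,  H_1 ≅ Z^2.

H_0: b_0 = 5 − 0 − 4 = 1; torsion from ∂_1 factors > 1: none. So H_0 ≅ Z.
H_1: b_1 = 6 − 4 − 0 = 2; torsion from ∂_2 factors > 1: none. So H_1 ≅ Z^2.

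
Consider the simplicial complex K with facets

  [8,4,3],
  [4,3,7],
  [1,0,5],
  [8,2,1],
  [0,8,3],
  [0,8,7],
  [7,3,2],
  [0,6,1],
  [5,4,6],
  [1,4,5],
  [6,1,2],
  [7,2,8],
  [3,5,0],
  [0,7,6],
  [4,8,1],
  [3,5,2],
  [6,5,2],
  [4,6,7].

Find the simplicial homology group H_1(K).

We work with the vertex ordering 0 < 1 < 2 < 3 < 4 < 5 < 6 < 7 < 8. The simplices of K, each written with vertices in increasing order, are:

  0-simplices (9): [0], [1], [2], [3], [4], [5], [6], [7], [8]
  1-simplices (27): (27 of them)
  2-simplices (18): [0,1,5], [0,1,6], [0,3,5], [0,3,8], [0,6,7], [0,7,8], [1,2,6], [1,2,8], [1,4,5], [1,4,8], [2,3,5], [2,3,7], [2,5,6], [2,7,8], [3,4,7], [3,4,8], [4,5,6], [4,6,7]

so the chain groups are C_0 ≅ Z^9, C_1 ≅ Z^27, C_2 ≅ Z^18.

∂_1: C_1 → C_0 maps an edge to its endpoints' difference, ∂[p,q] = q − p.
As a 9×27 matrix over Z this has rank 8, with invariant factors (1,1,1,1,1,1,1,1).

The boundary map ∂_2: C_2 → C_1 acts by ∂[p,q,r] = [q,r] − [p,r] + [p,q]. For instance
  ∂[0,3,8] = [3,8] − [0,8] + [0,3],
  ∂[1,4,5] = [4,5] − [1,5] + [1,4].
As a 27×18 matrix over Z this has rank 18, with invariant factors (1,1,1,1,1,1,1,1,1,1,1,1,1,1,1,1,1,2).

Now H_k = ker ∂_k / im ∂_{k+1}, so:

  H_1: rank ker ∂_1 − rank ∂_2 = (27 − 8) − 18 = 1, and ∂_2 has invariant factor 2 > 1, so H_1 = Z × Z/2.

H_1 = Z × Z/2.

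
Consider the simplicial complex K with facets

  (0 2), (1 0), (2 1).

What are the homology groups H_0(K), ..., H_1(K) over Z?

H_0 ≅ Z,  H_1 ≅ Z.

Take the total order 0 < 1 < 2 on the vertex set. Then K (dimension 1) consists of the simplices:

  0-simplices (3): [0], [1], [2]
  1-simplices (3): [0,1], [0,2], [1,2]

so the chain groups are C_0 ≅ Z^3, C_1 ≅ Z^3.

∂_1: C_1 → C_0 sends each edge [p,q] (with p < q) to q − p.
The 3×3 boundary matrix has rank 2 and Smith normal form diag(1,1).

Reading off H_k = ker ∂_k / im ∂_{k+1}:

  H_0: rank C_0 − rank ∂_1 = 3 − 2 = 1, and the invariant factors of ∂_1 are all 1, so H_0 = Z.
  H_1: rank ker ∂_1 − rank ∂_2 = (3 − 2) − 0 = 1, and there is no ∂_2, so H_1 = Z.

As a check, the Euler characteristic is 3 − 3 = 0, which agrees with 1 − 1 = 0.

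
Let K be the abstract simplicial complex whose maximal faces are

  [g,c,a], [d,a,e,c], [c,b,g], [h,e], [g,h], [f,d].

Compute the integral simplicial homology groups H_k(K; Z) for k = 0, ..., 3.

K has 8 vertices, 13 edges, 6 triangles, 1 3-simplex.
rank ∂_0 = 0, rank ∂_1 = 7 ⇒ b_0 = 8 − 0 − 7 = 1; all invariant factors of ∂_1 are 1 so no torsion. So H_0 = Z.
rank ∂_1 = 7, rank ∂_2 = 5 ⇒ b_1 = 13 − 7 − 5 = 1; all invariant factors of ∂_2 are 1 so no torsion. So H_1 = Z.
rank ∂_2 = 5, rank ∂_3 = 1 ⇒ b_2 = 6 − 5 − 1 = 0; all invariant factors of ∂_3 are 1 so no torsion. So H_2 = 0.
rank ∂_3 = 1, rank ∂_4 = 0 ⇒ b_3 = 1 − 1 − 0 = 0. So H_3 = 0.

H_0 = Z,  H_1 = Z,  H_2 = 0,  H_3 = 0.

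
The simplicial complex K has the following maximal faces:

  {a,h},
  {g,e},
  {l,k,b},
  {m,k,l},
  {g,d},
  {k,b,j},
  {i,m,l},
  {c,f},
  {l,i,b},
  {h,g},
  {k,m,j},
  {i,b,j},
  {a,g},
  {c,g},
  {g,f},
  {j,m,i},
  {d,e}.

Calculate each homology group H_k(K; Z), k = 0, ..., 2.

K has 13 vertices, 21 edges, 8 triangles.
rank ∂_0 = 0, rank ∂_1 = 11 ⇒ b_0 = 13 − 0 − 11 = 2; all invariant factors of ∂_1 are 1 so no torsion. So H_0 ≅ Z^2.
rank ∂_1 = 11, rank ∂_2 = 7 ⇒ b_1 = 21 − 11 − 7 = 3; all invariant factors of ∂_2 are 1 so no torsion. So H_1 ≅ Z^3.
rank ∂_2 = 7, rank ∂_3 = 0 ⇒ b_2 = 8 − 7 − 0 = 1. So H_2 ≅ Z.

H_0 ≅ Z^2,  H_1 ≅ Z^3,  H_2 ≅ Z.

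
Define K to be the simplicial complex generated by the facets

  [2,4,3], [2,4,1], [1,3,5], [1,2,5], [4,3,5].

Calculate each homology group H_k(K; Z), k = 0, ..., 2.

H_0 ≅ Z,  H_1 ≅ Z,  H_2 = 0.

Order the vertices as 1 < 2 < 3 < 4 < 5. Listing each simplex with vertices in this order, K has dimension 2 with simplices:

  0-simplices (5): [1], [2], [3], [4], [5]
  1-simplices (10): [1,2], [1,3], [1,4], [1,5], [2,3], [2,4], [2,5], [3,4], [3,5], [4,5]
  2-simplices (5): [1,2,4], [1,2,5], [1,3,5], [2,3,4], [3,4,5]

Hence C_0 ≅ Z^5, C_1 ≅ Z^10, C_2 ≅ Z^5.

Boundary ∂_1: C_1 → C_0 maps an edge to its endpoints' difference, ∂[p,q] = q − p.
This gives a 5×10 integer matrix of rank 4; reducing to Smith normal form yields diagonal entries (1,1,1,1).

∂_2: C_2 → C_1 sends each 2-simplex [p,q,r] to [q,r] − [p,r] + [p,q]. For instance
  ∂[1,2,4] = [2,4] − [1,4] + [1,2],
  ∂[2,3,4] = [3,4] − [2,4] + [2,3].
The 10×5 boundary matrix has rank 5 and Smith normal form diag(1,1,1,1,1).

Reading off H_k = ker ∂_k / im ∂_{k+1}:

  H_0: rank C_0 − rank ∂_1 = 5 − 4 = 1, and the invariant factors of ∂_1 are all 1, so H_0 = Z.
  H_1: rank ker ∂_1 − rank ∂_2 = (10 − 4) − 5 = 1, and the invariant factors of ∂_2 are all 1, so H_1 = Z.
  H_2: rank ker ∂_2 − rank ∂_3 = (5 − 5) − 0 = 0, and there is no ∂_3, so H_2 = 0.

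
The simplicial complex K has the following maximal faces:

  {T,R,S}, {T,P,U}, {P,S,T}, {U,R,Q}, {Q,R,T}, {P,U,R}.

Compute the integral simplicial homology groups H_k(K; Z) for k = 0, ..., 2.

H_0 ≅ Z,  H_1 ≅ Z,  H_2 = 0.

Take the total order P < Q < R < S < T < U on the vertex set. Then K (dimension 2) consists of the simplices:

  0-simplices (6): P, Q, R, S, T, U
  1-simplices (12): PR, PS, PT, PU, QR, QT, QU, RS, RT, RU, ST, TU
  2-simplices (6): PRU, PST, PTU, QRT, QRU, RST

giving chain groups C_0 ≅ Z^6, C_1 ≅ Z^12, C_2 ≅ Z^6.

The boundary map ∂_1: C_1 → C_0 is given by ∂[p,q] = [q] − [p]. For instance
  ∂PR = R − P.
This gives a 6×12 integer matrix of rank 5; reducing to Smith normal form yields diagonal entries (1,1,1,1,1).

The boundary map ∂_2: C_2 → C_1 sends each 2-simplex [p,q,r] to [q,r] − [p,r] + [p,q]. For instance
  ∂QRU = RU − QU + QR,
  ∂PST = ST − PT + PS.
The resulting 12×6 matrix has rank 6, and its Smith normal form has invariant factors (1,1,1,1,1,1).

Computing H_k = (kernel of ∂_k) / (image of ∂_{k+1}):

  H_0: rank C_0 − rank ∂_1 = 6 − 5 = 1, and the invariant factors of ∂_1 are all 1, so H_0 = Z.
  H_1: rank ker ∂_1 − rank ∂_2 = (12 − 5) − 6 = 1, and the invariant factors of ∂_2 are all 1, so H_1 = Z.
  H_2: rank ker ∂_2 − rank ∂_3 = (6 − 6) − 0 = 0, and there is no ∂_3, so H_2 = 0.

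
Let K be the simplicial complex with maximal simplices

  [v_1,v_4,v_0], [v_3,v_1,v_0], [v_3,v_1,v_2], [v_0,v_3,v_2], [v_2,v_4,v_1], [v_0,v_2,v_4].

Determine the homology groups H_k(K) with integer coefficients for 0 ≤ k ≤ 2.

Order the vertices as v_0 < v_1 < v_2 < v_3 < v_4. Listing each simplex with vertices in this order, K has dimension 2 with simplices:

  0-simplices (5): [v_0], [v_1], [v_2], [v_3], [v_4]
  1-simplices (9): [v_0,v_1], [v_0,v_2], [v_0,v_3], [v_0,v_4], [v_1,v_2], [v_1,v_3], [v_1,v_4], [v_2,v_3], [v_2,v_4]
  2-simplices (6): [v_0,v_1,v_3], [v_0,v_1,v_4], [v_0,v_2,v_3], [v_0,v_2,v_4], [v_1,v_2,v_3], [v_1,v_2,v_4]

so the chain groups are C_0 ≅ Z^5, C_1 ≅ Z^9, C_2 ≅ Z^6.

∂_1: C_1 → C_0 maps an edge to its endpoints' difference, ∂[p,q] = q − p. For instance
  ∂[v_2,v_3] = [v_3] − [v_2].
This gives a 5×9 integer matrix of rank 4; reducing to Smith normal form yields diagonal entries (1,1,1,1).

∂_2: C_2 → C_1 sends each 2-simplex [p,q,r] to [q,r] − [p,r] + [p,q]. For instance
  ∂[v_0,v_2,v_4] = [v_2,v_4] − [v_0,v_4] + [v_0,v_2],
  ∂[v_0,v_2,v_3] = [v_2,v_3] − [v_0,v_3] + [v_0,v_2].
As a 9×6 matrix over Z this has rank 5, with invariant factors (1,1,1,1,1).

From H_k ≅ ker(∂_k) / im(∂_{k+1}) we obtain:

  H_0: rank C_0 − rank ∂_1 = 5 − 4 = 1, and the invariant factors of ∂_1 are all 1, so H_0 = Z.
  H_1: rank ker ∂_1 − rank ∂_2 = (9 − 4) − 5 = 0, and the invariant factors of ∂_2 are all 1, so H_1 = 0.
  H_2: rank ker ∂_2 − rank ∂_3 = (6 − 5) − 0 = 1, and there is no ∂_3, so H_2 = Z.

H_0 ≅ Z,  H_1 = 0,  H_2 ≅ Z.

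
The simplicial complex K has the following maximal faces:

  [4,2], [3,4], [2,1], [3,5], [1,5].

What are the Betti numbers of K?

K has 5 vertices, 5 edges.
rank ∂_0 = 0, rank ∂_1 = 4 ⇒ b_0 = 5 − 0 − 4 = 1; all invariant factors of ∂_1 are 1 so no torsion. So H_0 = Z.
rank ∂_1 = 4, rank ∂_2 = 0 ⇒ b_1 = 5 − 4 − 0 = 1. So H_1 = Z.

b_0 = 1, b_1 = 1.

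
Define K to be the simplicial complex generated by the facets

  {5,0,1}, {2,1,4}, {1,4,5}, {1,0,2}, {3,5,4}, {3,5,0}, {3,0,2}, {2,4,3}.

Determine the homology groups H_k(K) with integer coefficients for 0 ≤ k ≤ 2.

H_0 = Z,  H_1 = 0,  H_2 = Z.

We work with the vertex ordering 0 < 1 < 2 < 3 < 4 < 5. The simplices of K, each written with vertices in increasing order, are:

  0-simplices (6): [0], [1], [2], [3], [4], [5]
  1-simplices (12): [0,1], [0,2], [0,3], [0,5], [1,2], [1,4], [1,5], [2,3], [2,4], [3,4], [3,5], [4,5]
  2-simplices (8): [0,1,2], [0,1,5], [0,2,3], [0,3,5], [1,2,4], [1,4,5], [2,3,4], [3,4,5]

Hence C_0 ≅ Z^6, C_1 ≅ Z^12, C_2 ≅ Z^8.

The boundary map ∂_1: C_1 → C_0 is given by ∂[p,q] = [q] − [p].
The resulting 6×12 matrix has rank 5, and its Smith normal form has invariant factors (1,1,1,1,1).

The boundary map ∂_2: C_2 → C_1 maps a triangle to the signed sum of its edges. For instance
  ∂[1,4,5] = [4,5] − [1,5] + [1,4],
  ∂[0,1,5] = [1,5] − [0,5] + [0,1].
The 12×8 boundary matrix has rank 7 and Smith normal form diag(1,1,1,1,1,1,1).

From H_k ≅ ker(∂_k) / im(∂_{k+1}) we obtain:

  H_0: rank C_0 − rank ∂_1 = 6 − 5 = 1, and the invariant factors of ∂_1 are all 1, so H_0 = Z.
  H_1: rank ker ∂_1 − rank ∂_2 = (12 − 5) − 7 = 0, and the invariant factors of ∂_2 are all 1, so H_1 = 0.
  H_2: rank ker ∂_2 − rank ∂_3 = (8 − 7) − 0 = 1, and there is no ∂_3, so H_2 = Z.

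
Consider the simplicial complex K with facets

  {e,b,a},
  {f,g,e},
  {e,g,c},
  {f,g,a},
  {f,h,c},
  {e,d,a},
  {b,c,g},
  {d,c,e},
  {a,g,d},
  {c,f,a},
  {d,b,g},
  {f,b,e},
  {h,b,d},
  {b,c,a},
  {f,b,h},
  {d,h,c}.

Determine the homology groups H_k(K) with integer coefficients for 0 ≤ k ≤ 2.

Order the vertices as a < b < c < d < e < f < g < h. Listing each simplex with vertices in this order, K has dimension 2 with simplices:

  0-simplices (8): a, b, c, d, e, f, g, h
  1-simplices (24): ab, ac, ad, ae, af, ag, bc, bd, be, bf, bg, bh, cd, ce, cf, cg, ch, de, dg, dh, ef, eg, fg, fh
  2-simplices (16): abc, abe, acf, ade, adg, afg, bcg, bdg, bdh, bef, bfh, cde, cdh, ceg, cfh, efg

Hence C_0 ≅ Z^8, C_1 ≅ Z^24, C_2 ≅ Z^16.

The boundary map ∂_1: C_1 → C_0 maps an edge to its endpoints' difference, ∂[p,q] = q − p. For instance
  ∂fg = g − f.
The resulting 8×24 matrix has rank 7, and its Smith normal form has invariant factors (1,1,1,1,1,1,1).

Boundary ∂_2: C_2 → C_1 acts by ∂[p,q,r] = [q,r] − [p,r] + [p,q]. For instance
  ∂abe = be − ae + ab,
  ∂ade = de − ae + ad.
The resulting 24×16 matrix has rank 15, and its Smith normal form has invariant factors (1,1,1,1,1,1,1,1,1,1,1,1,1,1,1).

Reading off H_k = ker ∂_k / im ∂_{k+1}:

  H_0: rank C_0 − rank ∂_1 = 8 − 7 = 1, and the invariant factors of ∂_1 are all 1, so H_0 ≅ Z.
  H_1: rank ker ∂_1 − rank ∂_2 = (24 − 7) − 15 = 2, and the invariant factors of ∂_2 are all 1, so H_1 ≅ Z^2.
  H_2: rank ker ∂_2 − rank ∂_3 = (16 − 15) − 0 = 1, and there is no ∂_3, so H_2 ≅ Z.

H_0 = Z,  H_1 = Z^2,  H_2 = Z.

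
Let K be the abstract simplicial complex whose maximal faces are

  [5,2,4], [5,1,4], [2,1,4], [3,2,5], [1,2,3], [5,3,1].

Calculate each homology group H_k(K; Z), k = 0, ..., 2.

K has 5 vertices, 9 edges, 6 triangles.
rank ∂_0 = 0, rank ∂_1 = 4 ⇒ b_0 = 5 − 0 − 4 = 1; all invariant factors of ∂_1 are 1 so no torsion. So H_0 ≅ Z.
rank ∂_1 = 4, rank ∂_2 = 5 ⇒ b_1 = 9 − 4 − 5 = 0; all invariant factors of ∂_2 are 1 so no torsion. So H_1 ≅ 0.
rank ∂_2 = 5, rank ∂_3 = 0 ⇒ b_2 = 6 − 5 − 0 = 1. So H_2 ≅ Z.

H_0 = Z,  H_1 = 0,  H_2 = Z.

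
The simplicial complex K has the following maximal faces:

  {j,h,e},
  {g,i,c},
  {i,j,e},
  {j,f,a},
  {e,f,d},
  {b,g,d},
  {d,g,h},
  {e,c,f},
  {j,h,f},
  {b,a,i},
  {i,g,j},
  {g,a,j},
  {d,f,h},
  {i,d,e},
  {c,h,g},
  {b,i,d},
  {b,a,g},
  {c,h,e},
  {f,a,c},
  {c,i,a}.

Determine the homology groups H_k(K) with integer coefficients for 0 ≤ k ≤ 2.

Fix the vertex order a < b < c < d < e < f < g < h < i < j and write every simplex with vertices in increasing order. Then dim K = 2 and the simplices of K are:

  0-simplices (10): a, b, c, d, e, f, g, h, i, j
  1-simplices (30): ab, ac, af, ag, ai, aj, bd, bg, bi, ce, cf, cg, ch, ci, de, df, dg, dh, di, ef, eh, ei, ej, fh, fj, gh, gi, gj, hj, ij
  2-simplices (20): abg, abi, acf, aci, afj, agj, bdg, bdi, cef, ceh, cgh, cgi, def, dei, dfh, dgh, ehj, eij, fhj, gij

Hence C_0 ≅ Z^10, C_1 ≅ Z^30, C_2 ≅ Z^20.

Boundary ∂_1: C_1 → C_0 maps an edge to its endpoints' difference, ∂[p,q] = q − p. For instance
  ∂dh = h − d.
The resulting 10×30 matrix has rank 9, and its Smith normal form has invariant factors (1,1,1,1,1,1,1,1,1).

Boundary ∂_2: C_2 → C_1 sends each 2-simplex [p,q,r] to [q,r] − [p,r] + [p,q]. For instance
  ∂abi = bi − ai + ab,
  ∂bdg = dg − bg + bd.
The 30×20 boundary matrix has rank 20 and Smith normal form diag(1,1,1,1,1,1,1,1,1,1,1,1,1,1,1,1,1,1,1,2).

Now H_k = ker ∂_k / im ∂_{k+1}, so:

  H_0: rank C_0 − rank ∂_1 = 10 − 9 = 1, and the invariant factors of ∂_1 are all 1, so H_0 ≅ Z.
  H_1: rank ker ∂_1 − rank ∂_2 = (30 − 9) − 20 = 1, and ∂_2 has invariant factor 2 > 1, so H_1 ≅ Z ⊕ Z/2.
  H_2: rank ker ∂_2 − rank ∂_3 = (20 − 20) − 0 = 0, and there is no ∂_3, so H_2 ≅ 0.

As a check, the Euler characteristic is 10 − 30 + 20 = 0, which agrees with 1 − 1 + 0 = 0.

H_0 = Z,  H_1 = Z ⊕ Z/2,  H_2 = 0.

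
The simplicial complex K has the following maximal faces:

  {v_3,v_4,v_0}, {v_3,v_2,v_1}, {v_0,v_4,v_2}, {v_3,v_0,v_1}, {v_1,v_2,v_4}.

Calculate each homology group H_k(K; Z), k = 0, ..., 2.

H_0 = Z,  H_1 = Z,  H_2 = 0.

Order the vertices as v_0 < v_1 < v_2 < v_3 < v_4. Listing each simplex with vertices in this order, K has dimension 2 with simplices:

  0-simplices (5): [v_0], [v_1], [v_2], [v_3], [v_4]
  1-simplices (10): [v_0,v_1], [v_0,v_2], [v_0,v_3], [v_0,v_4], [v_1,v_2], [v_1,v_3], [v_1,v_4], [v_2,v_3], [v_2,v_4], [v_3,v_4]
  2-simplices (5): [v_0,v_1,v_3], [v_0,v_2,v_4], [v_0,v_3,v_4], [v_1,v_2,v_3], [v_1,v_2,v_4]

so the chain groups are C_0 ≅ Z^5, C_1 ≅ Z^10, C_2 ≅ Z^5.

∂_1: C_1 → C_0 is given by ∂[p,q] = [q] − [p].
The 5×10 boundary matrix has rank 4 and Smith normal form diag(1,1,1,1).

Boundary ∂_2: C_2 → C_1 acts by ∂[p,q,r] = [q,r] − [p,r] + [p,q]. For instance
  ∂[v_0,v_3,v_4] = [v_3,v_4] − [v_0,v_4] + [v_0,v_3],
  ∂[v_1,v_2,v_4] = [v_2,v_4] − [v_1,v_4] + [v_1,v_2].
The resulting 10×5 matrix has rank 5, and its Smith normal form has invariant factors (1,1,1,1,1).

Computing H_k = (kernel of ∂_k) / (image of ∂_{k+1}):

  H_0: rank C_0 − rank ∂_1 = 5 − 4 = 1, and the invariant factors of ∂_1 are all 1, so H_0 = Z.
  H_1: rank ker ∂_1 − rank ∂_2 = (10 − 4) − 5 = 1, and the invariant factors of ∂_2 are all 1, so H_1 = Z.
  H_2: rank ker ∂_2 − rank ∂_3 = (5 − 5) − 0 = 0, and there is no ∂_3, so H_2 = 0.

As a check, the Euler characteristic is 5 − 10 + 5 = 0, which agrees with 1 − 1 + 0 = 0.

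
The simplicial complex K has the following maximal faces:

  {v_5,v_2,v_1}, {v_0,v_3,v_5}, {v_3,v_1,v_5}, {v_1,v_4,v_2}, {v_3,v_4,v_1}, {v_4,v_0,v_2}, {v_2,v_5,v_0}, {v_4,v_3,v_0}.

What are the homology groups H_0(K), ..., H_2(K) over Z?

H_0 ≅ Z,  H_1 = 0,  H_2 ≅ Z.

Order the vertices as v_0 < v_1 < v_2 < v_3 < v_4 < v_5. Listing each simplex with vertices in this order, K has dimension 2 with simplices:

  0-simplices (6): [v_0], [v_1], [v_2], [v_3], [v_4], [v_5]
  1-simplices (12): [v_0,v_2], [v_0,v_3], [v_0,v_4], [v_0,v_5], [v_1,v_2], [v_1,v_3], [v_1,v_4], [v_1,v_5], [v_2,v_4], [v_2,v_5], [v_3,v_4], [v_3,v_5]
  2-simplices (8): [v_0,v_2,v_4], [v_0,v_2,v_5], [v_0,v_3,v_4], [v_0,v_3,v_5], [v_1,v_2,v_4], [v_1,v_2,v_5], [v_1,v_3,v_4], [v_1,v_3,v_5]

giving chain groups C_0 ≅ Z^6, C_1 ≅ Z^12, C_2 ≅ Z^8.

∂_1: C_1 → C_0 is given by ∂[p,q] = [q] − [p].
The 6×12 boundary matrix has rank 5 and Smith normal form diag(1,1,1,1,1).

The boundary map ∂_2: C_2 → C_1 acts by ∂[p,q,r] = [q,r] − [p,r] + [p,q]. For instance
  ∂[v_0,v_3,v_5] = [v_3,v_5] − [v_0,v_5] + [v_0,v_3],
  ∂[v_1,v_2,v_5] = [v_2,v_5] − [v_1,v_5] + [v_1,v_2].
As a 12×8 matrix over Z this has rank 7, with invariant factors (1,1,1,1,1,1,1).

Reading off H_k = ker ∂_k / im ∂_{k+1}:

  H_0: rank C_0 − rank ∂_1 = 6 − 5 = 1, and the invariant factors of ∂_1 are all 1, so H_0 ≅ Z.
  H_1: rank ker ∂_1 − rank ∂_2 = (12 − 5) − 7 = 0, and the invariant factors of ∂_2 are all 1, so H_1 ≅ 0.
  H_2: rank ker ∂_2 − rank ∂_3 = (8 − 7) − 0 = 1, and there is no ∂_3, so H_2 ≅ Z.

(K is a triangulation of the 2-sphere S^2.)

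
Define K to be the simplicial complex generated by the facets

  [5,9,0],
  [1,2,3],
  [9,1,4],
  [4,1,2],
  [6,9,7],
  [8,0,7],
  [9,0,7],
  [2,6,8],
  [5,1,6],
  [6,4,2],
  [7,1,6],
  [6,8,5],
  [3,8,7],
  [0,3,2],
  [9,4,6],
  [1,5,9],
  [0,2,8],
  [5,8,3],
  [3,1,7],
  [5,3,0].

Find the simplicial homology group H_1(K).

Take the total order 0 < 1 < 2 < 3 < 4 < 5 < 6 < 7 < 8 < 9 on the vertex set. Then K (dimension 2) consists of the simplices:

  0-simplices (10): [0], [1], [2], [3], [4], [5], [6], [7], [8], [9]
  1-simplices (30): (30 of them)
  2-simplices (20): (20 of them)

so the chain groups are C_0 ≅ Z^10, C_1 ≅ Z^30, C_2 ≅ Z^20.

The boundary map ∂_1: C_1 → C_0 is given by ∂[p,q] = [q] − [p].
This gives a 10×30 integer matrix of rank 9; reducing to Smith normal form yields diagonal entries (1,1,1,1,1,1,1,1,1).

∂_2: C_2 → C_1 acts by ∂[p,q,r] = [q,r] − [p,r] + [p,q]. For instance
  ∂[3,7,8] = [7,8] − [3,8] + [3,7],
  ∂[0,2,8] = [2,8] − [0,8] + [0,2].
As a 30×20 matrix over Z this has rank 20, with invariant factors (1,1,1,1,1,1,1,1,1,1,1,1,1,1,1,1,1,1,1,2).

Now H_k = ker ∂_k / im ∂_{k+1}, so:

  H_1: rank ker ∂_1 − rank ∂_2 = (30 − 9) − 20 = 1, and ∂_2 has invariant factor 2 > 1, so H_1 ≅ Z × Z/2.

H_1 = Z × Z/2.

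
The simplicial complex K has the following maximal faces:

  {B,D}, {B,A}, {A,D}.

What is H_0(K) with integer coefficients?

We work with the vertex ordering A < B < D. The simplices of K, each written with vertices in increasing order, are:

  0-simplices (3): A, B, D
  1-simplices (3): AB, AD, BD

so the chain groups are C_0 ≅ Z^3, C_1 ≅ Z^3.

Boundary ∂_1: C_1 → C_0 is given by ∂[p,q] = [q] − [p]. For instance
  ∂AD = D − A.
As a 3×3 matrix over Z this has rank 2, with invariant factors (1,1).

From H_k ≅ ker(∂_k) / im(∂_{k+1}) we obtain:

  H_0: rank C_0 − rank ∂_1 = 3 − 2 = 1, and the invariant factors of ∂_1 are all 1, so H_0 ≅ Z.

H_0 = Z.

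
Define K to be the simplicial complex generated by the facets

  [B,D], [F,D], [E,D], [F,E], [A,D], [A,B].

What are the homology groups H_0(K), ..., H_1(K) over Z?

Take the total order A < B < D < E < F on the vertex set. Then K (dimension 1) consists of the simplices:

  0-simplices (5): A, B, D, E, F
  1-simplices (6): AB, AD, BD, DE, DF, EF

giving chain groups C_0 ≅ Z^5, C_1 ≅ Z^6.

Boundary ∂_1: C_1 → C_0 sends each edge [p,q] (with p < q) to q − p.
The 5×6 boundary matrix has rank 4 and Smith normal form diag(1,1,1,1).

Reading off H_k = ker ∂_k / im ∂_{k+1}:

  H_0: rank C_0 − rank ∂_1 = 5 − 4 = 1, and the invariant factors of ∂_1 are all 1, so H_0 = Z.
  H_1: rank ker ∂_1 − rank ∂_2 = (6 − 4) − 0 = 2, and there is no ∂_2, so H_1 = Z^2.

H_0 ≅ Z,  H_1 ≅ Z^2.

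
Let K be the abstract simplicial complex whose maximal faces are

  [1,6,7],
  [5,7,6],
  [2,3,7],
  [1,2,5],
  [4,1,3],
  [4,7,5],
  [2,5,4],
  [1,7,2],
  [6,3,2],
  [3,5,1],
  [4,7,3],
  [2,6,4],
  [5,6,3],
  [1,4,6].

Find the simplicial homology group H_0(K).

H_0 ≅ Z.

Fix the vertex order 1 < 2 < 3 < 4 < 5 < 6 < 7 and write every simplex with vertices in increasing order. Then dim K = 2 and the simplices of K are:

  0-simplices (7): [1], [2], [3], [4], [5], [6], [7]
  1-simplices (21): [1,2], [1,3], [1,4], [1,5], [1,6], [1,7], [2,3], [2,4], [2,5], [2,6], [2,7], [3,4], [3,5], [3,6], [3,7], [4,5], [4,6], [4,7], [5,6], [5,7], [6,7]
  2-simplices (14): [1,2,5], [1,2,7], [1,3,4], [1,3,5], [1,4,6], [1,6,7], [2,3,6], [2,3,7], [2,4,5], [2,4,6], [3,4,7], [3,5,6], [4,5,7], [5,6,7]

Hence C_0 ≅ Z^7, C_1 ≅ Z^21, C_2 ≅ Z^14.

Boundary ∂_1: C_1 → C_0 is given by ∂[p,q] = [q] − [p].
The 7×21 boundary matrix has rank 6 and Smith normal form diag(1,1,1,1,1,1).

∂_2: C_2 → C_1 sends each 2-simplex [p,q,r] to [q,r] − [p,r] + [p,q]. For instance
  ∂[1,2,5] = [2,5] − [1,5] + [1,2],
  ∂[1,2,7] = [2,7] − [1,7] + [1,2].
The 21×14 boundary matrix has rank 13 and Smith normal form diag(1,1,1,1,1,1,1,1,1,1,1,1,1).

Now H_k = ker ∂_k / im ∂_{k+1}, so:

  H_0: rank C_0 − rank ∂_1 = 7 − 6 = 1, and the invariant factors of ∂_1 are all 1, so H_0 ≅ Z.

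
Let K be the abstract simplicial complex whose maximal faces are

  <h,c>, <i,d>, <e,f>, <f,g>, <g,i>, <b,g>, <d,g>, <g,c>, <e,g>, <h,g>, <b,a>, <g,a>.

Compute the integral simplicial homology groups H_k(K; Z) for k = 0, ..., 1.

H_0 ≅ Z,  H_1 ≅ Z^4.

K has 9 vertices, 12 edges.
rank ∂_0 = 0, rank ∂_1 = 8 ⇒ b_0 = 9 − 0 − 8 = 1; all invariant factors of ∂_1 are 1 so no torsion. So H_0 ≅ Z.
rank ∂_1 = 8, rank ∂_2 = 0 ⇒ b_1 = 12 − 8 − 0 = 4. So H_1 ≅ Z^4.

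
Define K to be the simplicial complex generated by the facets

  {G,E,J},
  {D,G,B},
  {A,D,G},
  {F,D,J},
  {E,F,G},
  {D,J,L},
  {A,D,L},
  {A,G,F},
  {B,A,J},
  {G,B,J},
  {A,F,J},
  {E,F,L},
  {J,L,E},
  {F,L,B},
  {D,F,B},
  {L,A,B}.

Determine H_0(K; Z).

H_0 ≅ Z.

We work with the vertex ordering A < B < D < E < F < G < J < L. The simplices of K, each written with vertices in increasing order, are:

  0-simplices (8): A, B, D, E, F, G, J, L
  1-simplices (24): AB, AD, AF, AG, AJ, AL, BD, BF, BG, BJ, BL, DF, DG, DJ, DL, EF, EG, EJ, EL, FG, FJ, FL, GJ, JL
  2-simplices (16): ABJ, ABL, ADG, ADL, AFG, AFJ, BDF, BDG, BFL, BGJ, DFJ, DJL, EFG, EFL, EGJ, EJL

giving chain groups C_0 ≅ Z^8, C_1 ≅ Z^24, C_2 ≅ Z^16.

∂_1: C_1 → C_0 sends each edge [p,q] (with p < q) to q − p. For instance
  ∂DL = L − D.
As a 8×24 matrix over Z this has rank 7, with invariant factors (1,1,1,1,1,1,1).

Boundary ∂_2: C_2 → C_1 acts by ∂[p,q,r] = [q,r] − [p,r] + [p,q]. For instance
  ∂EGJ = GJ − EJ + EG,
  ∂BGJ = GJ − BJ + BG.
As a 24×16 matrix over Z this has rank 15, with invariant factors (1,1,1,1,1,1,1,1,1,1,1,1,1,1,1).

Computing H_k = (kernel of ∂_k) / (image of ∂_{k+1}):

  H_0: rank C_0 − rank ∂_1 = 8 − 7 = 1, and the invariant factors of ∂_1 are all 1, so H_0 ≅ Z.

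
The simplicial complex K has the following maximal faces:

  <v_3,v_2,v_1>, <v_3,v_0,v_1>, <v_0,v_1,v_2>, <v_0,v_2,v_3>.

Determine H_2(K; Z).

H_2 = Z.

Fix the vertex order v_0 < v_1 < v_2 < v_3 and write every simplex with vertices in increasing order. Then dim K = 2 and the simplices of K are:

  0-simplices (4): [v_0], [v_1], [v_2], [v_3]
  1-simplices (6): [v_0,v_1], [v_0,v_2], [v_0,v_3], [v_1,v_2], [v_1,v_3], [v_2,v_3]
  2-simplices (4): [v_0,v_1,v_2], [v_0,v_1,v_3], [v_0,v_2,v_3], [v_1,v_2,v_3]

Hence C_0 ≅ Z^4, C_1 ≅ Z^6, C_2 ≅ Z^4.

∂_1: C_1 → C_0 sends each edge [p,q] (with p < q) to q − p.
The resulting 4×6 matrix has rank 3, and its Smith normal form has invariant factors (1,1,1).

The boundary map ∂_2: C_2 → C_1 maps a triangle to the signed sum of its edges. For instance
  ∂[v_0,v_1,v_3] = [v_1,v_3] − [v_0,v_3] + [v_0,v_1],
  ∂[v_0,v_1,v_2] = [v_1,v_2] − [v_0,v_2] + [v_0,v_1].
This gives a 6×4 integer matrix of rank 3; reducing to Smith normal form yields diagonal entries (1,1,1).

Computing H_k = (kernel of ∂_k) / (image of ∂_{k+1}):

  H_2: rank ker ∂_2 − rank ∂_3 = (4 − 3) − 0 = 1, and there is no ∂_3, so H_2 ≅ Z.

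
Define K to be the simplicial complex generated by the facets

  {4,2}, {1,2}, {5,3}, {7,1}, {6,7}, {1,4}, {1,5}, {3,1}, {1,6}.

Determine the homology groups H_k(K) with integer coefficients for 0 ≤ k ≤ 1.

H_0 = Z,  H_1 = Z^3.

Fix the vertex order 1 < 2 < 3 < 4 < 5 < 6 < 7 and write every simplex with vertices in increasing order. Then dim K = 1 and the simplices of K are:

  0-simplices (7): [1], [2], [3], [4], [5], [6], [7]
  1-simplices (9): [1,2], [1,3], [1,4], [1,5], [1,6], [1,7], [2,4], [3,5], [6,7]

giving chain groups C_0 ≅ Z^7, C_1 ≅ Z^9.

Boundary ∂_1: C_1 → C_0 sends each edge [p,q] (with p < q) to q − p. For instance
  ∂[1,5] = [5] − [1].
The resulting 7×9 matrix has rank 6, and its Smith normal form has invariant factors (1,1,1,1,1,1).

From H_k ≅ ker(∂_k) / im(∂_{k+1}) we obtain:

  H_0: rank C_0 − rank ∂_1 = 7 − 6 = 1, and the invariant factors of ∂_1 are all 1, so H_0 ≅ Z.
  H_1: rank ker ∂_1 − rank ∂_2 = (9 − 6) − 0 = 3, and there is no ∂_2, so H_1 ≅ Z^3.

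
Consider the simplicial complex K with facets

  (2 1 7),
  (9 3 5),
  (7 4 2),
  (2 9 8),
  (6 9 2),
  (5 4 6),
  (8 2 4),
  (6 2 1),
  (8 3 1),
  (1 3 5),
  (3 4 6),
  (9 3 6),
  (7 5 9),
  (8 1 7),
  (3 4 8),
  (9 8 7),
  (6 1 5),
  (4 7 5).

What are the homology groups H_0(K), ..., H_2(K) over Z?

H_0 ≅ Z,  H_1 ≅ Z ⊕ Z/2,  H_2 = 0.

Take the total order 1 < 2 < 3 < 4 < 5 < 6 < 7 < 8 < 9 on the vertex set. Then K (dimension 2) consists of the simplices:

  0-simplices (9): [1], [2], [3], [4], [5], [6], [7], [8], [9]
  1-simplices (27): (27 of them)
  2-simplices (18): [1,2,6], [1,2,7], [1,3,5], [1,3,8], [1,5,6], [1,7,8], [2,4,7], [2,4,8], [2,6,9], [2,8,9], [3,4,6], [3,4,8], [3,5,9], [3,6,9], [4,5,6], [4,5,7], [5,7,9], [7,8,9]

Hence C_0 ≅ Z^9, C_1 ≅ Z^27, C_2 ≅ Z^18.

∂_1: C_1 → C_0 is given by ∂[p,q] = [q] − [p]. For instance
  ∂[3,4] = [4] − [3].
This gives a 9×27 integer matrix of rank 8; reducing to Smith normal form yields diagonal entries (1,1,1,1,1,1,1,1).

∂_2: C_2 → C_1 maps a triangle to the signed sum of its edges. For instance
  ∂[1,2,7] = [2,7] − [1,7] + [1,2],
  ∂[1,3,5] = [3,5] − [1,5] + [1,3].
This gives a 27×18 integer matrix of rank 18; reducing to Smith normal form yields diagonal entries (1,1,1,1,1,1,1,1,1,1,1,1,1,1,1,1,1,2).

Now H_k = ker ∂_k / im ∂_{k+1}, so:

  H_0: rank C_0 − rank ∂_1 = 9 − 8 = 1, and the invariant factors of ∂_1 are all 1, so H_0 = Z.
  H_1: rank ker ∂_1 − rank ∂_2 = (27 − 8) − 18 = 1, and ∂_2 has invariant factor 2 > 1, so H_1 = Z ⊕ Z/2.
  H_2: rank ker ∂_2 − rank ∂_3 = (18 − 18) − 0 = 0, and there is no ∂_3, so H_2 = 0.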